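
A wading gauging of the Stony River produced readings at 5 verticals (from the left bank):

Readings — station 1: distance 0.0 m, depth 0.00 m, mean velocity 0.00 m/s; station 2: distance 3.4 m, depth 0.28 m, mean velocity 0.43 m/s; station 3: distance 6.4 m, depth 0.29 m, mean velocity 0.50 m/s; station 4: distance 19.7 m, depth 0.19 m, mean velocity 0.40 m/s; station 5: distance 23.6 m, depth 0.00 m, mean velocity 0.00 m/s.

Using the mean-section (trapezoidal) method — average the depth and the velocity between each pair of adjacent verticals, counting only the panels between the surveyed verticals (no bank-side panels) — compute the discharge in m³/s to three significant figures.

Panel 1-2: Δb = 3.4 m, d̄ = (0.00+0.28)/2 = 0.14, v̄ = (0.00+0.43)/2 = 0.215 → q = 3.4×0.14×0.215 = 0.1023 m³/s
Panel 2-3: Δb = 3 m, d̄ = (0.28+0.29)/2 = 0.285, v̄ = (0.43+0.50)/2 = 0.465 → q = 3×0.285×0.465 = 0.3976 m³/s
Panel 3-4: Δb = 13.3 m, d̄ = (0.29+0.19)/2 = 0.24, v̄ = (0.50+0.40)/2 = 0.45 → q = 13.3×0.24×0.45 = 1.436 m³/s
Panel 4-5: Δb = 3.9 m, d̄ = (0.19+0.00)/2 = 0.095, v̄ = (0.40+0.00)/2 = 0.2 → q = 3.9×0.095×0.2 = 0.07410 m³/s
Q = Σ q = 2.010 m³/s

2.01 m³/s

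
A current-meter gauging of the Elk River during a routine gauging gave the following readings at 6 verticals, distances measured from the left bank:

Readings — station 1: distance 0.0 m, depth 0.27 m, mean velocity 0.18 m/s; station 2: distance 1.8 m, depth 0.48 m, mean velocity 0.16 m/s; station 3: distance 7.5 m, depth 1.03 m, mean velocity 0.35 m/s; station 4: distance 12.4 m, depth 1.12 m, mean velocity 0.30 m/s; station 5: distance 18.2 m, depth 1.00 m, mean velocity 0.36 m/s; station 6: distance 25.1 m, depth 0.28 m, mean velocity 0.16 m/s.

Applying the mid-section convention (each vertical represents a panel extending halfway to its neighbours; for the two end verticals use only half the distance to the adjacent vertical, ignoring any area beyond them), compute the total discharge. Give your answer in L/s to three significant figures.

w_1 = (1.8 − 0.0)/2 = 0.9 m; q_1 = 0.18 × 0.27 × 0.9 = 0.04374 m³/s
w_2 = (7.5 − 0.0)/2 = 3.75 m; q_2 = 0.16 × 0.48 × 3.75 = 0.2880 m³/s
w_3 = (12.4 − 1.8)/2 = 5.3 m; q_3 = 0.35 × 1.03 × 5.3 = 1.911 m³/s
w_4 = (18.2 − 7.5)/2 = 5.35 m; q_4 = 0.30 × 1.12 × 5.35 = 1.798 m³/s
w_5 = (25.1 − 12.4)/2 = 6.35 m; q_5 = 0.36 × 1.00 × 6.35 = 2.286 m³/s
w_6 = (25.1 − 18.2)/2 = 3.45 m; q_6 = 0.16 × 0.28 × 3.45 = 0.1546 m³/s
Q = Σ qᵢ = 6.481 m³/s
= 6.481 × 1000 = 6481 L/s

6480 L/s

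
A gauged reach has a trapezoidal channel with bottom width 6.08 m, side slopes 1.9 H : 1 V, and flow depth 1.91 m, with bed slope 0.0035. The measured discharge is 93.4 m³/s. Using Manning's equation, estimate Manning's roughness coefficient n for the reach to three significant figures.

0.0140

A = (b + z·y)·y = (6.08 + 1.9×1.91)×1.91 = 18.54 m²
P = b + 2y√(1+z²) = 6.08 + 2×1.91×√(1+1.9²) = 14.28 m
R = A/P = 18.54/14.28 = 1.298 m
n = (1/Q)·A·R^(2/3)·S^(1/2) = (1/93.4) × 18.54 × 1.190 × 0.05916 = 0.01398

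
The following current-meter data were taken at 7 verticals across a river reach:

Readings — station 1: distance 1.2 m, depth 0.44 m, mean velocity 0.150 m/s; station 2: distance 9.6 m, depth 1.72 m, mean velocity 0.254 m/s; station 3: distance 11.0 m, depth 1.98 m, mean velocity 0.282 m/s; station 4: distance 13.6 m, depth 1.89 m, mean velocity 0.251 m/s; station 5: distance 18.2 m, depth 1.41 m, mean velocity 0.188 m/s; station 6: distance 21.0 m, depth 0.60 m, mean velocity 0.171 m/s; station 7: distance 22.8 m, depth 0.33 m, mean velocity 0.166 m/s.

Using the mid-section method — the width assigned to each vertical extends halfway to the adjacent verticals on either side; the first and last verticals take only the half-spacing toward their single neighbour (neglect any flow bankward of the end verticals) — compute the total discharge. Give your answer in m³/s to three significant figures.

6.51 m³/s

w_1 = (9.6 − 1.2)/2 = 4.2 m; q_1 = 0.150 × 0.44 × 4.2 = 0.2772 m³/s
w_2 = (11.0 − 1.2)/2 = 4.9 m; q_2 = 0.254 × 1.72 × 4.9 = 2.141 m³/s
w_3 = (13.6 − 9.6)/2 = 2 m; q_3 = 0.282 × 1.98 × 2 = 1.117 m³/s
w_4 = (18.2 − 11.0)/2 = 3.6 m; q_4 = 0.251 × 1.89 × 3.6 = 1.708 m³/s
w_5 = (21.0 − 13.6)/2 = 3.7 m; q_5 = 0.188 × 1.41 × 3.7 = 0.9808 m³/s
w_6 = (22.8 − 18.2)/2 = 2.3 m; q_6 = 0.171 × 0.60 × 2.3 = 0.2360 m³/s
w_7 = (22.8 − 21.0)/2 = 0.9 m; q_7 = 0.166 × 0.33 × 0.9 = 0.04930 m³/s
Q = Σ qᵢ = 6.509 m³/s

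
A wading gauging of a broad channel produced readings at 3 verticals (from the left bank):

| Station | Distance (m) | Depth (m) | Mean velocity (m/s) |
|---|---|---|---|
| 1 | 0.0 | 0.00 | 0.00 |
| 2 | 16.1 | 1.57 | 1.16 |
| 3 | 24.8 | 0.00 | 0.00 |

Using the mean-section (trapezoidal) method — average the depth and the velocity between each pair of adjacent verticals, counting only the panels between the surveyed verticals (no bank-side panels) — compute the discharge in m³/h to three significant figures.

40600 m³/h

Panel 1-2: Δb = 16.1 m, d̄ = (0.00+1.57)/2 = 0.785, v̄ = (0.00+1.16)/2 = 0.58 → q = 16.1×0.785×0.58 = 7.330 m³/s
Panel 2-3: Δb = 8.7 m, d̄ = (1.57+0.00)/2 = 0.785, v̄ = (1.16+0.00)/2 = 0.58 → q = 8.7×0.785×0.58 = 3.961 m³/s
Q = Σ q = 11.29 m³/s
= 11.29 × 3600 = 40650 m³/h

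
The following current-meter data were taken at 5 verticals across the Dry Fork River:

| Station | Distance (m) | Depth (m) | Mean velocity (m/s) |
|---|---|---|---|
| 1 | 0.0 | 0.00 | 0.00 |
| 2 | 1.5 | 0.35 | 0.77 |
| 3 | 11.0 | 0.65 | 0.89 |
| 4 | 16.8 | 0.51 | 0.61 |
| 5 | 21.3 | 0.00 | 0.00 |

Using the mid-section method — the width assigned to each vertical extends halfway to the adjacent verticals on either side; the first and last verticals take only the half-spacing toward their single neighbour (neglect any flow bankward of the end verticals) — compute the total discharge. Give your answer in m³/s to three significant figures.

w_2 = (11.0 − 0.0)/2 = 5.5 m; q_2 = 0.77 × 0.35 × 5.5 = 1.482 m³/s
w_3 = (16.8 − 1.5)/2 = 7.65 m; q_3 = 0.89 × 0.65 × 7.65 = 4.426 m³/s
w_4 = (21.3 − 11.0)/2 = 5.15 m; q_4 = 0.61 × 0.51 × 5.15 = 1.602 m³/s
Stations 1, 5 contribute zero (depth or velocity is 0).
Q = Σ qᵢ = 7.510 m³/s

7.51 m³/s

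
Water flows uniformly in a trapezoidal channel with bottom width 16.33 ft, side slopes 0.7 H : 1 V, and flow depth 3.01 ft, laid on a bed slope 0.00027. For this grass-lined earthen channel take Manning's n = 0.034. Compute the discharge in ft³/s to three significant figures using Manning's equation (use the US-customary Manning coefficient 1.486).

A = (b + z·y)·y = (16.33 + 0.7×3.01)×3.01 = 55.50 ft²
P = b + 2y√(1+z²) = 16.33 + 2×3.01×√(1+0.7²) = 23.68 ft
R = A/P = 55.50/23.68 = 2.344 ft
Q = (1.486/n)·A·R^(2/3)·S^(1/2) = (1.486/0.034) × 55.50 × 2.344^(2/3) × 0.00027^(1/2) = 70.32 ft³/s

70.3 ft³/s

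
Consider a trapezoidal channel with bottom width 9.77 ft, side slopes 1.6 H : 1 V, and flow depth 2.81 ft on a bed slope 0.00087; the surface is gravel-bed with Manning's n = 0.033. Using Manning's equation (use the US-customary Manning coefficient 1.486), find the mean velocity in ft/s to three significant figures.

2.09 ft/s

A = (b + z·y)·y = (9.77 + 1.6×2.81)×2.81 = 40.09 ft²
P = b + 2y√(1+z²) = 9.77 + 2×2.81×√(1+1.6²) = 20.37 ft
R = A/P = 40.09/20.37 = 1.968 ft
Q = (1.486/n)·A·R^(2/3)·S^(1/2) = (1.486/0.033) × 40.09 × 1.968^(2/3) × 0.00087^(1/2) = 83.60 ft³/s
V = Q/A = 83.60/40.09 = 2.086 ft/s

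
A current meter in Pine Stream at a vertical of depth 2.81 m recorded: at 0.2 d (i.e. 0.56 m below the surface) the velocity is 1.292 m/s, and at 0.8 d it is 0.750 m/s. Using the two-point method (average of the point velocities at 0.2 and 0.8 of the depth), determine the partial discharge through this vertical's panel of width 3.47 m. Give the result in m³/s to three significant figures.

9.96 m³/s

v̄ = (1.292 + 0.750) / 2 = 1.021 m/s
q = v̄ × d × w = 1.021 × 2.81 × 3.47 = 9.955 m³/s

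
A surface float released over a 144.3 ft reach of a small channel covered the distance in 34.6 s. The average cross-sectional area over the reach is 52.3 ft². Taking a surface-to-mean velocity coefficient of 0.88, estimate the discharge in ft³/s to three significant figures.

192 ft³/s

v_surface = L / t̄ = 144.3 / 34.6 = 4.171 ft/s
v_mean = 0.88 × 4.171 = 3.670 ft/s
Q = A × v_mean = 52.3 × 3.670 = 191.9 ft³/s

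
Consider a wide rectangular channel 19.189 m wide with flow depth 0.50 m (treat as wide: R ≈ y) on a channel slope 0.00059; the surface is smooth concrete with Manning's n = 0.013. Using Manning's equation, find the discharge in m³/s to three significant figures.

11.3 m³/s

A = b·y = 19.189 × 0.50 = 9.595 m²
Wide channel: R ≈ y = 0.50 m
Q = (1/n)·A·R^(2/3)·S^(1/2) = (1/0.013) × 9.595 × 0.5000^(2/3) × 0.00059^(1/2) = 11.29 m³/s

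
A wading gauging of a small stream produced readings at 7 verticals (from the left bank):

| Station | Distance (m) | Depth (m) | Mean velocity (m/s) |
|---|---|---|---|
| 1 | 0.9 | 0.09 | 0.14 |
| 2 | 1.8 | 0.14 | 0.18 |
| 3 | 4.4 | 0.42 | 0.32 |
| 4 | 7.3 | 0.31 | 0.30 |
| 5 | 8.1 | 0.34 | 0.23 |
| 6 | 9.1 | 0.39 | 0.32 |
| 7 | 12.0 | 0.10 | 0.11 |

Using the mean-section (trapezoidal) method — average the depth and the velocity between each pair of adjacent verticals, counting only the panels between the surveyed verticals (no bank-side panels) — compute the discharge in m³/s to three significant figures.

Panel 1-2: Δb = 0.9 m, d̄ = (0.09+0.14)/2 = 0.115, v̄ = (0.14+0.18)/2 = 0.16 → q = 0.9×0.115×0.16 = 0.01656 m³/s
Panel 2-3: Δb = 2.6 m, d̄ = (0.14+0.42)/2 = 0.28, v̄ = (0.18+0.32)/2 = 0.25 → q = 2.6×0.28×0.25 = 0.1820 m³/s
Panel 3-4: Δb = 2.9 m, d̄ = (0.42+0.31)/2 = 0.365, v̄ = (0.32+0.30)/2 = 0.31 → q = 2.9×0.365×0.31 = 0.3281 m³/s
Panel 4-5: Δb = 0.8 m, d̄ = (0.31+0.34)/2 = 0.325, v̄ = (0.30+0.23)/2 = 0.265 → q = 0.8×0.325×0.265 = 0.06890 m³/s
Panel 5-6: Δb = 1 m, d̄ = (0.34+0.39)/2 = 0.365, v̄ = (0.23+0.32)/2 = 0.275 → q = 1×0.365×0.275 = 0.1004 m³/s
Panel 6-7: Δb = 2.9 m, d̄ = (0.39+0.10)/2 = 0.245, v̄ = (0.32+0.11)/2 = 0.215 → q = 2.9×0.245×0.215 = 0.1528 m³/s
Q = Σ q = 0.8487 m³/s

0.849 m³/s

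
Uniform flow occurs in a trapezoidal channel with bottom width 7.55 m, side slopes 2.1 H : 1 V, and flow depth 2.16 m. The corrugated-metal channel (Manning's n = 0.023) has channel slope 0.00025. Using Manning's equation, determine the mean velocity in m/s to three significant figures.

0.894 m/s

A = (b + z·y)·y = (7.55 + 2.1×2.16)×2.16 = 26.11 m²
P = b + 2y√(1+z²) = 7.55 + 2×2.16×√(1+2.1²) = 17.60 m
R = A/P = 26.11/17.60 = 1.483 m
Q = (1/n)·A·R^(2/3)·S^(1/2) = (1/0.023) × 26.11 × 1.483^(2/3) × 0.00025^(1/2) = 23.34 m³/s
V = Q/A = 23.34/26.11 = 0.8942 m/s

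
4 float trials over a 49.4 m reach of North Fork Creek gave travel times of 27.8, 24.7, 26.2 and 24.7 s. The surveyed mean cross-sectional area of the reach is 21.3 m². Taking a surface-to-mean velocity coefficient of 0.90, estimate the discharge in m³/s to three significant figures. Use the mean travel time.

t̄ = (27.8 + 24.7 + 26.2 + 24.7) / 4 = 25.85 s
v_surface = L / t̄ = 49.4 / 25.85 = 1.911 m/s
v_mean = 0.90 × 1.911 = 1.720 m/s
Q = A × v_mean = 21.3 × 1.720 = 36.63 m³/s

36.6 m³/s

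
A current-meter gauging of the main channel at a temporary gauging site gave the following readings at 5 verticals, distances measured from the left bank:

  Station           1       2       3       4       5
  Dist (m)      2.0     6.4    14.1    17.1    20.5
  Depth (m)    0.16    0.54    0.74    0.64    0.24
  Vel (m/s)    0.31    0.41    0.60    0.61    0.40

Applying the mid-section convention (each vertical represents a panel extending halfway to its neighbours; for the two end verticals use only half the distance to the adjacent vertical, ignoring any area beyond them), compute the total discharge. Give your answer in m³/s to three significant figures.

w_1 = (6.4 − 2.0)/2 = 2.2 m; q_1 = 0.31 × 0.16 × 2.2 = 0.1091 m³/s
w_2 = (14.1 − 2.0)/2 = 6.05 m; q_2 = 0.41 × 0.54 × 6.05 = 1.339 m³/s
w_3 = (17.1 − 6.4)/2 = 5.35 m; q_3 = 0.60 × 0.74 × 5.35 = 2.375 m³/s
w_4 = (20.5 − 14.1)/2 = 3.2 m; q_4 = 0.61 × 0.64 × 3.2 = 1.249 m³/s
w_5 = (20.5 − 17.1)/2 = 1.7 m; q_5 = 0.40 × 0.24 × 1.7 = 0.1632 m³/s
Q = Σ qᵢ = 5.236 m³/s

5.24 m³/s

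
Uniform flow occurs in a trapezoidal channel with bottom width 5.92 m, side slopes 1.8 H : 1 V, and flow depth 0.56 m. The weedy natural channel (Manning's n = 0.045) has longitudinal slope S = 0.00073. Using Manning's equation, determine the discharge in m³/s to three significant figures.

1.41 m³/s

A = (b + z·y)·y = (5.92 + 1.8×0.56)×0.56 = 3.880 m²
P = b + 2y√(1+z²) = 5.92 + 2×0.56×√(1+1.8²) = 8.226 m
R = A/P = 3.880/8.226 = 0.4716 m
Q = (1/n)·A·R^(2/3)·S^(1/2) = (1/0.045) × 3.880 × 0.4716^(2/3) × 0.00073^(1/2) = 1.411 m³/s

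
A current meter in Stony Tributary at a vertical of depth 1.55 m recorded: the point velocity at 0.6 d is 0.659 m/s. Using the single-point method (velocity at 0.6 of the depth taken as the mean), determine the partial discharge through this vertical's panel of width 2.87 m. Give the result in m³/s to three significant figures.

2.93 m³/s

v̄ = v₀.₆ = 0.659 m/s
q = v̄ × d × w = 0.6590 × 1.55 × 2.87 = 2.932 m³/s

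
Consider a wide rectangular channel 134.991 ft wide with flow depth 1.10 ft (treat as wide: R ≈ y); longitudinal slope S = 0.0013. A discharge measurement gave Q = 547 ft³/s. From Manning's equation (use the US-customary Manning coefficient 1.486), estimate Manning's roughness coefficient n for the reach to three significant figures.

0.0155

A = b·y = 134.991 × 1.10 = 148.5 ft²
Wide channel: R ≈ y = 1.10 ft
n = (1.486/Q)·A·R^(2/3)·S^(1/2) = (1.486/547) × 148.5 × 1.066 × 0.03606 = 0.01550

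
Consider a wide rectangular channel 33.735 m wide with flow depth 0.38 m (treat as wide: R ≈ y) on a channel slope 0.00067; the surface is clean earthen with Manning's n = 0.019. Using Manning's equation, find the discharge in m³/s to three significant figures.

9.16 m³/s

A = b·y = 33.735 × 0.38 = 12.82 m²
Wide channel: R ≈ y = 0.38 m
Q = (1/n)·A·R^(2/3)·S^(1/2) = (1/0.019) × 12.82 × 0.3800^(2/3) × 0.00067^(1/2) = 9.162 m³/s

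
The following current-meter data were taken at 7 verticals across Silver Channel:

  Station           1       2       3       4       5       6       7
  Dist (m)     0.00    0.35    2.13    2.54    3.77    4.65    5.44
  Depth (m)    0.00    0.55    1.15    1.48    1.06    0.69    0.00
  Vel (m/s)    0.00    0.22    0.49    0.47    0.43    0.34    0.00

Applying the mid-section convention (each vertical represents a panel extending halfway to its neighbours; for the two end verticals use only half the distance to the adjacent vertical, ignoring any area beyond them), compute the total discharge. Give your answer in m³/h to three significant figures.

w_2 = (2.13 − 0.00)/2 = 1.065 m; q_2 = 0.22 × 0.55 × 1.065 = 0.1289 m³/s
w_3 = (2.54 − 0.35)/2 = 1.095 m; q_3 = 0.49 × 1.15 × 1.095 = 0.6170 m³/s
w_4 = (3.77 − 2.13)/2 = 0.82 m; q_4 = 0.47 × 1.48 × 0.82 = 0.5704 m³/s
w_5 = (4.65 − 2.54)/2 = 1.055 m; q_5 = 0.43 × 1.06 × 1.055 = 0.4809 m³/s
w_6 = (5.44 − 3.77)/2 = 0.835 m; q_6 = 0.34 × 0.69 × 0.835 = 0.1959 m³/s
Stations 1, 7 contribute zero (depth or velocity is 0).
Q = Σ qᵢ = 1.993 m³/s
= 1.993 × 3600 = 7175 m³/h

7170 m³/h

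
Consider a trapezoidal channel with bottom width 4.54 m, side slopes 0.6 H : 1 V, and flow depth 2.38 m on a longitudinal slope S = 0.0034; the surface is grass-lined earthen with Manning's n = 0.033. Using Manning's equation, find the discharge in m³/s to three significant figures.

A = (b + z·y)·y = (4.54 + 0.6×2.38)×2.38 = 14.20 m²
P = b + 2y√(1+z²) = 4.54 + 2×2.38×√(1+0.6²) = 10.09 m
R = A/P = 14.20/10.09 = 1.408 m
Q = (1/n)·A·R^(2/3)·S^(1/2) = (1/0.033) × 14.20 × 1.408^(2/3) × 0.0034^(1/2) = 31.52 m³/s

31.5 m³/s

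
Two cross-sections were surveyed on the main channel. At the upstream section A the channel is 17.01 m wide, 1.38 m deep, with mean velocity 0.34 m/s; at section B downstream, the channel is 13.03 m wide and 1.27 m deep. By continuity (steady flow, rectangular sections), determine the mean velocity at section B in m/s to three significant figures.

Q = A₁V₁ = (17.01×1.38) × 0.34 = 7.981 m³/s
A₂ = 13.03 × 1.27 = 16.55 m²
V₂ = Q/A₂ = 7.981/16.55 = 0.4823 m/s

0.482 m/s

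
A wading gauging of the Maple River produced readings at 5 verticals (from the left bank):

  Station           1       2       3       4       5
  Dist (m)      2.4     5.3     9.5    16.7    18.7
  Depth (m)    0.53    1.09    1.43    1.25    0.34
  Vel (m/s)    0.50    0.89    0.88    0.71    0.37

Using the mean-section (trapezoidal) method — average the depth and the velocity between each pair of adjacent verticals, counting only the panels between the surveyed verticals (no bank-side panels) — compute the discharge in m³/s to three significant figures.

Panel 1-2: Δb = 2.9 m, d̄ = (0.53+1.09)/2 = 0.81, v̄ = (0.50+0.89)/2 = 0.695 → q = 2.9×0.81×0.695 = 1.633 m³/s
Panel 2-3: Δb = 4.2 m, d̄ = (1.09+1.43)/2 = 1.26, v̄ = (0.89+0.88)/2 = 0.885 → q = 4.2×1.26×0.885 = 4.683 m³/s
Panel 3-4: Δb = 7.2 m, d̄ = (1.43+1.25)/2 = 1.34, v̄ = (0.88+0.71)/2 = 0.795 → q = 7.2×1.34×0.795 = 7.670 m³/s
Panel 4-5: Δb = 2 m, d̄ = (1.25+0.34)/2 = 0.795, v̄ = (0.71+0.37)/2 = 0.54 → q = 2×0.795×0.54 = 0.8586 m³/s
Q = Σ q = 14.84 m³/s

14.8 m³/s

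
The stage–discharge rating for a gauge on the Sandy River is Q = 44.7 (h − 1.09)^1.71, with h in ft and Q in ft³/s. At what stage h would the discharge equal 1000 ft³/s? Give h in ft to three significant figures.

7.25 ft

h − h₀ = (Q/C)^(1/b) = (1000/44.7)^(1/1.71) = 6.156 ft
h = 1.09 + 6.156 = 7.246 ft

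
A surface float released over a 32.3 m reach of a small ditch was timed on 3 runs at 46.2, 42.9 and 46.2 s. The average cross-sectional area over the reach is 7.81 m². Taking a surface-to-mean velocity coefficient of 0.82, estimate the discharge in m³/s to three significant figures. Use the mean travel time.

t̄ = (46.2 + 42.9 + 46.2) / 3 = 45.1 s
v_surface = L / t̄ = 32.3 / 45.1 = 0.7162 m/s
v_mean = 0.82 × 0.7162 = 0.5873 m/s
Q = A × v_mean = 7.81 × 0.5873 = 4.587 m³/s

4.59 m³/s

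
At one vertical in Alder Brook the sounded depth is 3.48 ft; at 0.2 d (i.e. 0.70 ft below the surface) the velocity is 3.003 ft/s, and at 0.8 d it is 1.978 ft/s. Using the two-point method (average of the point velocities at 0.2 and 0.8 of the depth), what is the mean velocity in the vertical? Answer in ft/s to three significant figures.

v̄ = (3.003 + 1.978) / 2 = 2.491 ft/s

2.49 ft/s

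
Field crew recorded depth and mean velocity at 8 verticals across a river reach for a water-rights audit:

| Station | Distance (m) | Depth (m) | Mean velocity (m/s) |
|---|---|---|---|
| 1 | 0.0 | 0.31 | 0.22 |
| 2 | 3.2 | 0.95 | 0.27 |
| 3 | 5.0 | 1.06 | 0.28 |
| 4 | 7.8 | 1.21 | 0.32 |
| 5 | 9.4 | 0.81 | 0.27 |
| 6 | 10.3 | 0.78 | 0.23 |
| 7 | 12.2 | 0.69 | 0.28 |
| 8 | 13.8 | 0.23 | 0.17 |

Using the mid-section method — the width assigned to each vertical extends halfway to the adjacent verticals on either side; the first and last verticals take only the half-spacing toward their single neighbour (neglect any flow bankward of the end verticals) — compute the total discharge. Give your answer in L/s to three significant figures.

3180 L/s

w_1 = (3.2 − 0.0)/2 = 1.6 m; q_1 = 0.22 × 0.31 × 1.6 = 0.1091 m³/s
w_2 = (5.0 − 0.0)/2 = 2.5 m; q_2 = 0.27 × 0.95 × 2.5 = 0.6413 m³/s
w_3 = (7.8 − 3.2)/2 = 2.3 m; q_3 = 0.28 × 1.06 × 2.3 = 0.6826 m³/s
w_4 = (9.4 − 5.0)/2 = 2.2 m; q_4 = 0.32 × 1.21 × 2.2 = 0.8518 m³/s
w_5 = (10.3 − 7.8)/2 = 1.25 m; q_5 = 0.27 × 0.81 × 1.25 = 0.2734 m³/s
w_6 = (12.2 − 9.4)/2 = 1.4 m; q_6 = 0.23 × 0.78 × 1.4 = 0.2512 m³/s
w_7 = (13.8 − 10.3)/2 = 1.75 m; q_7 = 0.28 × 0.69 × 1.75 = 0.3381 m³/s
w_8 = (13.8 − 12.2)/2 = 0.8 m; q_8 = 0.17 × 0.23 × 0.8 = 0.03128 m³/s
Q = Σ qᵢ = 3.179 m³/s
= 3.179 × 1000 = 3179 L/s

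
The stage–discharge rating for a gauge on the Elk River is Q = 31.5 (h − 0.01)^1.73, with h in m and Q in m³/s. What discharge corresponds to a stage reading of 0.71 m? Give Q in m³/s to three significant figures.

Q = 31.5 × (0.71 − 0.01)^1.73 = 31.5 × 0.7^1.73 = 17.00 m³/s

17.0 m³/s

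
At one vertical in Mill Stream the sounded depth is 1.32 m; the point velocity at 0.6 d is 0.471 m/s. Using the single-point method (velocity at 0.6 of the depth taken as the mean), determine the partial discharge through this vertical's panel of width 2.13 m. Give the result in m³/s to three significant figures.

v̄ = v₀.₆ = 0.471 m/s
q = v̄ × d × w = 0.4710 × 1.32 × 2.13 = 1.324 m³/s

1.32 m³/s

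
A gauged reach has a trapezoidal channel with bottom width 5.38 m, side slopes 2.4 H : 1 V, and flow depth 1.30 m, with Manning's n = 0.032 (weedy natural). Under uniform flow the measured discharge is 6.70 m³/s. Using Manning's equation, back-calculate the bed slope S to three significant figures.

A = (b + z·y)·y = (5.38 + 2.4×1.30)×1.30 = 11.05 m²
P = b + 2y√(1+z²) = 5.38 + 2×1.30×√(1+2.4²) = 12.14 m
R = A/P = 11.05/12.14 = 0.9102 m
S = (Q·n / (1·A·R^(2/3)))² = (6.70×0.032 / (1×11.05×0.9392))² = 0.0004268

0.000427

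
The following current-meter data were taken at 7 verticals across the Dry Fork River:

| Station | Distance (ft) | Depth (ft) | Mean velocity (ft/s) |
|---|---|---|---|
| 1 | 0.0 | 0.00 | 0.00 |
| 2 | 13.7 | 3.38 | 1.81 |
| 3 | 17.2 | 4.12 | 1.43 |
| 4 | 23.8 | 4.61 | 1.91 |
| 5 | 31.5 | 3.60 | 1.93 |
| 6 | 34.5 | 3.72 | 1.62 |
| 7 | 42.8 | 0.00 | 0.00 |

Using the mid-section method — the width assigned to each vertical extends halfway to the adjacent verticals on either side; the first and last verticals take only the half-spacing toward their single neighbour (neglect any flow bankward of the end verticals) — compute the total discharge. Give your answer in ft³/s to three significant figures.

217 ft³/s

w_2 = (17.2 − 0.0)/2 = 8.6 ft; q_2 = 1.81 × 3.38 × 8.6 = 52.61 ft³/s
w_3 = (23.8 − 13.7)/2 = 5.05 ft; q_3 = 1.43 × 4.12 × 5.05 = 29.75 ft³/s
w_4 = (31.5 − 17.2)/2 = 7.15 ft; q_4 = 1.91 × 4.61 × 7.15 = 62.96 ft³/s
w_5 = (34.5 − 23.8)/2 = 5.35 ft; q_5 = 1.93 × 3.60 × 5.35 = 37.17 ft³/s
w_6 = (42.8 − 31.5)/2 = 5.65 ft; q_6 = 1.62 × 3.72 × 5.65 = 34.05 ft³/s
Stations 1, 7 contribute zero (depth or velocity is 0).
Q = Σ qᵢ = 216.5 ft³/s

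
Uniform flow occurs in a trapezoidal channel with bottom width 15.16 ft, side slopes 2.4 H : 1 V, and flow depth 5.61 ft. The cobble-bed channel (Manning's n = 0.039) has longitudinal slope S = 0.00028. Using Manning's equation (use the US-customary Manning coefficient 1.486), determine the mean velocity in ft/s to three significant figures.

A = (b + z·y)·y = (15.16 + 2.4×5.61)×5.61 = 160.6 ft²
P = b + 2y√(1+z²) = 15.16 + 2×5.61×√(1+2.4²) = 44.33 ft
R = A/P = 160.6/44.33 = 3.622 ft
Q = (1.486/n)·A·R^(2/3)·S^(1/2) = (1.486/0.039) × 160.6 × 3.622^(2/3) × 0.00028^(1/2) = 241.5 ft³/s
V = Q/A = 241.5/160.6 = 1.504 ft/s

1.50 ft/s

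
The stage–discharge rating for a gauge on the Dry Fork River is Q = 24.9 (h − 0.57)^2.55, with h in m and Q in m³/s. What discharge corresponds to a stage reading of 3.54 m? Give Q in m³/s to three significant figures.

Q = 24.9 × (3.54 − 0.57)^2.55 = 24.9 × 2.97^2.55 = 399.7 m³/s

400 m³/s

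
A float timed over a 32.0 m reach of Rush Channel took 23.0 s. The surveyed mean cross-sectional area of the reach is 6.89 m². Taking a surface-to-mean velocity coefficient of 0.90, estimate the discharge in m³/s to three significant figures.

8.63 m³/s

v_surface = L / t̄ = 32.0 / 23 = 1.391 m/s
v_mean = 0.90 × 1.391 = 1.252 m/s
Q = A × v_mean = 6.89 × 1.252 = 8.627 m³/s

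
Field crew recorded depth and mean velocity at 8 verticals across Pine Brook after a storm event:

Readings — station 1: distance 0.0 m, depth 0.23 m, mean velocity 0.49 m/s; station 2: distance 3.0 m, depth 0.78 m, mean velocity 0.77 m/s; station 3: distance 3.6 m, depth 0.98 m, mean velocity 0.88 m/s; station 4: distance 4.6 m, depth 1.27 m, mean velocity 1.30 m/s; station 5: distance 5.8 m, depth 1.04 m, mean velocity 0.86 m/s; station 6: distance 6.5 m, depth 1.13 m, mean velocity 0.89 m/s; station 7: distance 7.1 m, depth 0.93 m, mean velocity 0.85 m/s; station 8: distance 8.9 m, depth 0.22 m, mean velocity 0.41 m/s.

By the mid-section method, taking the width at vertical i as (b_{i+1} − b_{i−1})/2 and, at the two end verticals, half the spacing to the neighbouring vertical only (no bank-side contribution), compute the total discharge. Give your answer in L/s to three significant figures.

w_1 = (3.0 − 0.0)/2 = 1.5 m; q_1 = 0.49 × 0.23 × 1.5 = 0.1691 m³/s
w_2 = (3.6 − 0.0)/2 = 1.8 m; q_2 = 0.77 × 0.78 × 1.8 = 1.081 m³/s
w_3 = (4.6 − 3.0)/2 = 0.8 m; q_3 = 0.88 × 0.98 × 0.8 = 0.6899 m³/s
w_4 = (5.8 − 3.6)/2 = 1.1 m; q_4 = 1.30 × 1.27 × 1.1 = 1.816 m³/s
w_5 = (6.5 − 4.6)/2 = 0.95 m; q_5 = 0.86 × 1.04 × 0.95 = 0.8497 m³/s
w_6 = (7.1 − 5.8)/2 = 0.65 m; q_6 = 0.89 × 1.13 × 0.65 = 0.6537 m³/s
w_7 = (8.9 − 6.5)/2 = 1.2 m; q_7 = 0.85 × 0.93 × 1.2 = 0.9486 m³/s
w_8 = (8.9 − 7.1)/2 = 0.9 m; q_8 = 0.41 × 0.22 × 0.9 = 0.08118 m³/s
Q = Σ qᵢ = 6.289 m³/s
= 6.289 × 1000 = 6289 L/s

6290 L/s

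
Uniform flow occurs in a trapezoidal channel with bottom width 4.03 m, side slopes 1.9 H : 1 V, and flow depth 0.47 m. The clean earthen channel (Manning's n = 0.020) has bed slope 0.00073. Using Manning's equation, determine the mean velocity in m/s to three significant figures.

A = (b + z·y)·y = (4.03 + 1.9×0.47)×0.47 = 2.314 m²
P = b + 2y√(1+z²) = 4.03 + 2×0.47×√(1+1.9²) = 6.048 m
R = A/P = 2.314/6.048 = 0.3826 m
Q = (1/n)·A·R^(2/3)·S^(1/2) = (1/0.020) × 2.314 × 0.3826^(2/3) × 0.00073^(1/2) = 1.647 m³/s
V = Q/A = 1.647/2.314 = 0.7119 m/s

0.712 m/s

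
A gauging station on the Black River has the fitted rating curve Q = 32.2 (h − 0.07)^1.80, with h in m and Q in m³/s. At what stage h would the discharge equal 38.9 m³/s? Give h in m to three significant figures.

1.18 m

h − h₀ = (Q/C)^(1/b) = (38.9/32.2)^(1/1.80) = 1.111 m
h = 0.07 + 1.111 = 1.181 m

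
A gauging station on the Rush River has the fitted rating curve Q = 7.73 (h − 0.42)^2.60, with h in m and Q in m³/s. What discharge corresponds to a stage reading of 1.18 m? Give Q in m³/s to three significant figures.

3.79 m³/s

Q = 7.73 × (1.18 − 0.42)^2.60 = 7.73 × 0.76^2.60 = 3.787 m³/s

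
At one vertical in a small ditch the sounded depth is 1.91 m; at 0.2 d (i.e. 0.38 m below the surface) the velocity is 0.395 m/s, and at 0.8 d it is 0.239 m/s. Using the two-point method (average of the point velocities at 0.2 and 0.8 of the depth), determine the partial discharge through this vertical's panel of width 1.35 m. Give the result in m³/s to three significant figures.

v̄ = (0.395 + 0.239) / 2 = 0.3170 m/s
q = v̄ × d × w = 0.3170 × 1.91 × 1.35 = 0.8174 m³/s

0.817 m³/s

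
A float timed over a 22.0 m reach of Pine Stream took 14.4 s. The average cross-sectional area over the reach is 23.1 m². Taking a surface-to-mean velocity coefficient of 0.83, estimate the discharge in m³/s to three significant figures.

29.3 m³/s

v_surface = L / t̄ = 22.0 / 14.4 = 1.528 m/s
v_mean = 0.83 × 1.528 = 1.268 m/s
Q = A × v_mean = 23.1 × 1.268 = 29.29 m³/s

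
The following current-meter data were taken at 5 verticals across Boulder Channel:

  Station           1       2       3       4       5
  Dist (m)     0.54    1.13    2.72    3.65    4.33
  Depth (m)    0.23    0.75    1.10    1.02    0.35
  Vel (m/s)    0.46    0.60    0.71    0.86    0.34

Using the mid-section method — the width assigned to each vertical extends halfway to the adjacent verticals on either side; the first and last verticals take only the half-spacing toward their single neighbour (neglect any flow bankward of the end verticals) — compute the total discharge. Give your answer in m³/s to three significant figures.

w_1 = (1.13 − 0.54)/2 = 0.295 m; q_1 = 0.46 × 0.23 × 0.295 = 0.03121 m³/s
w_2 = (2.72 − 0.54)/2 = 1.09 m; q_2 = 0.60 × 0.75 × 1.09 = 0.4905 m³/s
w_3 = (3.65 − 1.13)/2 = 1.26 m; q_3 = 0.71 × 1.10 × 1.26 = 0.9841 m³/s
w_4 = (4.33 − 2.72)/2 = 0.805 m; q_4 = 0.86 × 1.02 × 0.805 = 0.7061 m³/s
w_5 = (4.33 − 3.65)/2 = 0.34 m; q_5 = 0.34 × 0.35 × 0.34 = 0.04046 m³/s
Q = Σ qᵢ = 2.252 m³/s

2.25 m³/s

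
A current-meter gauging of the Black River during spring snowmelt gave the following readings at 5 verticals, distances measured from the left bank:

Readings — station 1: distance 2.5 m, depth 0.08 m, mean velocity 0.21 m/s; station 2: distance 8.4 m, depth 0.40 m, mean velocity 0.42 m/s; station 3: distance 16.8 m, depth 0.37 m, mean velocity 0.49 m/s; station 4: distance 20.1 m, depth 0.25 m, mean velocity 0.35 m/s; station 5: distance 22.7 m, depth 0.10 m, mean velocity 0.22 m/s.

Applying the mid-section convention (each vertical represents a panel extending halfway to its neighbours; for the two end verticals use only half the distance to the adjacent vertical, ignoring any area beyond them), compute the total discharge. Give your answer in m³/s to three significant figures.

2.60 m³/s

w_1 = (8.4 − 2.5)/2 = 2.95 m; q_1 = 0.21 × 0.08 × 2.95 = 0.04956 m³/s
w_2 = (16.8 − 2.5)/2 = 7.15 m; q_2 = 0.42 × 0.40 × 7.15 = 1.201 m³/s
w_3 = (20.1 − 8.4)/2 = 5.85 m; q_3 = 0.49 × 0.37 × 5.85 = 1.061 m³/s
w_4 = (22.7 − 16.8)/2 = 2.95 m; q_4 = 0.35 × 0.25 × 2.95 = 0.2581 m³/s
w_5 = (22.7 − 20.1)/2 = 1.3 m; q_5 = 0.22 × 0.10 × 1.3 = 0.02860 m³/s
Q = Σ qᵢ = 2.598 m³/s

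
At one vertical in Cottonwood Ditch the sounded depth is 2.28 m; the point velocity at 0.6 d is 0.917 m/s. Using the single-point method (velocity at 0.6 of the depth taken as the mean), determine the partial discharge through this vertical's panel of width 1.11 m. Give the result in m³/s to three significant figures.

v̄ = v₀.₆ = 0.917 m/s
q = v̄ × d × w = 0.9170 × 2.28 × 1.11 = 2.321 m³/s

2.32 m³/s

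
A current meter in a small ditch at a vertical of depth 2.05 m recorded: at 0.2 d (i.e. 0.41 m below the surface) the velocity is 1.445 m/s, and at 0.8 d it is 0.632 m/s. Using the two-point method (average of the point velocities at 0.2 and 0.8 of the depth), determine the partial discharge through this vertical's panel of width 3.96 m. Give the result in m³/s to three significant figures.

8.43 m³/s

v̄ = (1.445 + 0.632) / 2 = 1.039 m/s
q = v̄ × d × w = 1.039 × 2.05 × 3.96 = 8.431 m³/s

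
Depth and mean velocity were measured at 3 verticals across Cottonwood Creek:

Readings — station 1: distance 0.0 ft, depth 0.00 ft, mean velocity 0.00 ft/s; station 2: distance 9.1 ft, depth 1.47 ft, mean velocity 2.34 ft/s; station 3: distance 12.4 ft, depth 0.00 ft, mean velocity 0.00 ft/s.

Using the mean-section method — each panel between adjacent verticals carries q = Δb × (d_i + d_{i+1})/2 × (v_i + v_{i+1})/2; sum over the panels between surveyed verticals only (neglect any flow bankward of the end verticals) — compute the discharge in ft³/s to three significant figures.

Panel 1-2: Δb = 9.1 ft, d̄ = (0.00+1.47)/2 = 0.735, v̄ = (0.00+2.34)/2 = 1.17 → q = 9.1×0.735×1.17 = 7.826 ft³/s
Panel 2-3: Δb = 3.3 ft, d̄ = (1.47+0.00)/2 = 0.735, v̄ = (2.34+0.00)/2 = 1.17 → q = 3.3×0.735×1.17 = 2.838 ft³/s
Q = Σ q = 10.66 ft³/s

10.7 ft³/s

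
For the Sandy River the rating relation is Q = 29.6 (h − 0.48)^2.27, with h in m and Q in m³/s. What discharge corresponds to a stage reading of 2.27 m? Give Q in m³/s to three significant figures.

Q = 29.6 × (2.27 − 0.48)^2.27 = 29.6 × 1.79^2.27 = 111.0 m³/s

111 m³/s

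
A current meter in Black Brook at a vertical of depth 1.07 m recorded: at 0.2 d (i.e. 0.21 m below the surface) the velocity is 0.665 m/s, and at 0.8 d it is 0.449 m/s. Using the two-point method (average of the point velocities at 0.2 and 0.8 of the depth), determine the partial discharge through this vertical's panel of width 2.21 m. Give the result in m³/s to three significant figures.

1.32 m³/s

v̄ = (0.665 + 0.449) / 2 = 0.5570 m/s
q = v̄ × d × w = 0.5570 × 1.07 × 2.21 = 1.317 m³/s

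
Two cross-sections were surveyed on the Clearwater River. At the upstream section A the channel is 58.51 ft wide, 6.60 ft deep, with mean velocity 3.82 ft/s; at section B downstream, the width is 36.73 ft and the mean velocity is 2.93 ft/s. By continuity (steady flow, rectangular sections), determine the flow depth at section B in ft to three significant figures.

13.7 ft

Q = A₁V₁ = (58.51×6.60) × 3.82 = 1475 ft³/s
d₂ = Q/(b₂ V₂) = 1475/(36.73×2.93) = 13.71 ft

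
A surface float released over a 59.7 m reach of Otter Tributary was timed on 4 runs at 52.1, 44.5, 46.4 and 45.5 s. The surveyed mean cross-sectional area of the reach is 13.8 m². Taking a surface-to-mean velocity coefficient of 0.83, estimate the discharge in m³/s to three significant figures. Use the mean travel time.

t̄ = (52.1 + 44.5 + 46.4 + 45.5) / 4 = 47.125 s
v_surface = L / t̄ = 59.7 / 47.125 = 1.267 m/s
v_mean = 0.83 × 1.267 = 1.051 m/s
Q = A × v_mean = 13.8 × 1.051 = 14.51 m³/s

14.5 m³/s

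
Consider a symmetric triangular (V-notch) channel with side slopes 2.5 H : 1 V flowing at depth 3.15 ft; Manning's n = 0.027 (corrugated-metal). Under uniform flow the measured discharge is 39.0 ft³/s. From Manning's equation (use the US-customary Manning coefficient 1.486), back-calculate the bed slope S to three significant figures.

A = z·y² = 2.5×3.15² = 24.81 ft²
P = 2y√(1+z²) = 2×3.15×√(1+2.5²) = 16.96 ft
R = A/P = 24.81/16.96 = 1.462 ft
S = (Q·n / (1.486·A·R^(2/3)))² = (39.0×0.027 / (1.486×24.81×1.288))² = 0.0004916

0.000492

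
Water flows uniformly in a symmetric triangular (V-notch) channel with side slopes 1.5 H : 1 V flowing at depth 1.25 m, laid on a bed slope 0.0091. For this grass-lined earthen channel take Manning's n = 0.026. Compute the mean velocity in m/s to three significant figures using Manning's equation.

2.37 m/s

A = z·y² = 1.5×1.25² = 2.344 m²
P = 2y√(1+z²) = 2×1.25×√(1+1.5²) = 4.507 m
R = A/P = 2.344/4.507 = 0.5200 m
Q = (1/n)·A·R^(2/3)·S^(1/2) = (1/0.026) × 2.344 × 0.5200^(2/3) × 0.0091^(1/2) = 5.561 m³/s
V = Q/A = 5.561/2.344 = 2.373 m/s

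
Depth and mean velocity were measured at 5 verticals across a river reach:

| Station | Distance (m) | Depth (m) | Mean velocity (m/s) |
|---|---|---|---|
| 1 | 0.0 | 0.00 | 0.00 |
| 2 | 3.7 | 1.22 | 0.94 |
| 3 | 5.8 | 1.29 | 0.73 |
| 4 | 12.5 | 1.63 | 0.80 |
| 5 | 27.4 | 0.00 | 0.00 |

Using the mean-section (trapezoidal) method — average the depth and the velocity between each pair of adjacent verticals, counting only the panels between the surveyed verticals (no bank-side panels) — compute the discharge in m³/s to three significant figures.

Panel 1-2: Δb = 3.7 m, d̄ = (0.00+1.22)/2 = 0.61, v̄ = (0.00+0.94)/2 = 0.47 → q = 3.7×0.61×0.47 = 1.061 m³/s
Panel 2-3: Δb = 2.1 m, d̄ = (1.22+1.29)/2 = 1.255, v̄ = (0.94+0.73)/2 = 0.835 → q = 2.1×1.255×0.835 = 2.201 m³/s
Panel 3-4: Δb = 6.7 m, d̄ = (1.29+1.63)/2 = 1.46, v̄ = (0.73+0.80)/2 = 0.765 → q = 6.7×1.46×0.765 = 7.483 m³/s
Panel 4-5: Δb = 14.9 m, d̄ = (1.63+0.00)/2 = 0.815, v̄ = (0.80+0.00)/2 = 0.4 → q = 14.9×0.815×0.4 = 4.857 m³/s
Q = Σ q = 15.60 m³/s

15.6 m³/s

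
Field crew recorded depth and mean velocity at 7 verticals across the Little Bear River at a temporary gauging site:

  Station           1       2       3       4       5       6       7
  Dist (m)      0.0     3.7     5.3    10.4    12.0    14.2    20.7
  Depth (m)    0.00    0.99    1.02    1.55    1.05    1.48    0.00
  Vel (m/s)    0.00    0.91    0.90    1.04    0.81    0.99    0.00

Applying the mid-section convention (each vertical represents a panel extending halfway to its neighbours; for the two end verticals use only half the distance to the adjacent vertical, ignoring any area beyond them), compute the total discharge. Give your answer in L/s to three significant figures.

w_2 = (5.3 − 0.0)/2 = 2.65 m; q_2 = 0.91 × 0.99 × 2.65 = 2.387 m³/s
w_3 = (10.4 − 3.7)/2 = 3.35 m; q_3 = 0.90 × 1.02 × 3.35 = 3.075 m³/s
w_4 = (12.0 − 5.3)/2 = 3.35 m; q_4 = 1.04 × 1.55 × 3.35 = 5.400 m³/s
w_5 = (14.2 − 10.4)/2 = 1.9 m; q_5 = 0.81 × 1.05 × 1.9 = 1.616 m³/s
w_6 = (20.7 − 12.0)/2 = 4.35 m; q_6 = 0.99 × 1.48 × 4.35 = 6.374 m³/s
Stations 1, 7 contribute zero (depth or velocity is 0).
Q = Σ qᵢ = 18.85 m³/s
= 18.85 × 1000 = 18850 L/s

18900 L/s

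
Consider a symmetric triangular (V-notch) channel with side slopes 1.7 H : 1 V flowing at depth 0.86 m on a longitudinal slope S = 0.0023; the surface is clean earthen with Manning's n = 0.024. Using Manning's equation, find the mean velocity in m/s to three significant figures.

A = z·y² = 1.7×0.86² = 1.257 m²
P = 2y√(1+z²) = 2×0.86×√(1+1.7²) = 3.392 m
R = A/P = 1.257/3.392 = 0.3706 m
Q = (1/n)·A·R^(2/3)·S^(1/2) = (1/0.024) × 1.257 × 0.3706^(2/3) × 0.0023^(1/2) = 1.296 m³/s
V = Q/A = 1.296/1.257 = 1.031 m/s

1.03 m/s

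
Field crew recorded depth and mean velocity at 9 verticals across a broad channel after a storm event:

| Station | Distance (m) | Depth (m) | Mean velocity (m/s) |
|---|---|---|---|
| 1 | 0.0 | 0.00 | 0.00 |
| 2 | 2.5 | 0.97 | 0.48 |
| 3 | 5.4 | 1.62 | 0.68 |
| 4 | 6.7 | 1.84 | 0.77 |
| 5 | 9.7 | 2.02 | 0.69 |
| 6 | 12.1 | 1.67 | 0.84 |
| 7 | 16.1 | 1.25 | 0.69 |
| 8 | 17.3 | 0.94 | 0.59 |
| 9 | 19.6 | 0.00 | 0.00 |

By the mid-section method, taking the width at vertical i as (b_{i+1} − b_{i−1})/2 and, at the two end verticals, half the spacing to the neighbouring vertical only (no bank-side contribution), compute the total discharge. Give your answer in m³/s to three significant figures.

18.1 m³/s

w_2 = (5.4 − 0.0)/2 = 2.7 m; q_2 = 0.48 × 0.97 × 2.7 = 1.257 m³/s
w_3 = (6.7 − 2.5)/2 = 2.1 m; q_3 = 0.68 × 1.62 × 2.1 = 2.313 m³/s
w_4 = (9.7 − 5.4)/2 = 2.15 m; q_4 = 0.77 × 1.84 × 2.15 = 3.046 m³/s
w_5 = (12.1 − 6.7)/2 = 2.7 m; q_5 = 0.69 × 2.02 × 2.7 = 3.763 m³/s
w_6 = (16.1 − 9.7)/2 = 3.2 m; q_6 = 0.84 × 1.67 × 3.2 = 4.489 m³/s
w_7 = (17.3 − 12.1)/2 = 2.6 m; q_7 = 0.69 × 1.25 × 2.6 = 2.243 m³/s
w_8 = (19.6 − 16.1)/2 = 1.75 m; q_8 = 0.59 × 0.94 × 1.75 = 0.9706 m³/s
Stations 1, 9 contribute zero (depth or velocity is 0).
Q = Σ qᵢ = 18.08 m³/s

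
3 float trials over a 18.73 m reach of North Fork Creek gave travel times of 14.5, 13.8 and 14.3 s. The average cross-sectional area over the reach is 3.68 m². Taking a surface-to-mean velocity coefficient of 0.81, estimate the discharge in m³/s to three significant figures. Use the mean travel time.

3.93 m³/s

t̄ = (14.5 + 13.8 + 14.3) / 3 = 14.2 s
v_surface = L / t̄ = 18.73 / 14.2 = 1.319 m/s
v_mean = 0.81 × 1.319 = 1.068 m/s
Q = A × v_mean = 3.68 × 1.068 = 3.932 m³/s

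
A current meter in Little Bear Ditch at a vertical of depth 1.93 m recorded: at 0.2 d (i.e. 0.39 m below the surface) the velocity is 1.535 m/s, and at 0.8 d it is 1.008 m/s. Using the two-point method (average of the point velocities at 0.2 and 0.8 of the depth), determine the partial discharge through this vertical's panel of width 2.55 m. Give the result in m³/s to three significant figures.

v̄ = (1.535 + 1.008) / 2 = 1.272 m/s
q = v̄ × d × w = 1.272 × 1.93 × 2.55 = 6.258 m³/s

6.26 m³/s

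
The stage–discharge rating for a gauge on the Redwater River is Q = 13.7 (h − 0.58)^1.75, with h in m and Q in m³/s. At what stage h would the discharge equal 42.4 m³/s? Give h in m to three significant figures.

h − h₀ = (Q/C)^(1/b) = (42.4/13.7)^(1/1.75) = 1.907 m
h = 0.58 + 1.907 = 2.487 m

2.49 m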